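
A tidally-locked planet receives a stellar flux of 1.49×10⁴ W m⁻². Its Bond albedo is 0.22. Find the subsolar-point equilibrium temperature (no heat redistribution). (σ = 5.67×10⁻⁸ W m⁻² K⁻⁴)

T_ss ≈ 673 K

At the subsolar point the surface absorbs S(1−A) and emits σT⁴ per unit area — no factor of 4, since only the local patch is in balance.
T = [1.49×10⁴ × 0.78 / 5.67×10⁻⁸]^(1/4) = (2.05×10¹¹)^(1/4) = 673 K.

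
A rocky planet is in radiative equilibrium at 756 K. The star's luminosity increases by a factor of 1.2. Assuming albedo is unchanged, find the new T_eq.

T_eq ≈ 791 K

T_eq ∝ L^(1/4) · d^(−1/2).
T′ = 756 × 1.2^(1/4) = 791 K.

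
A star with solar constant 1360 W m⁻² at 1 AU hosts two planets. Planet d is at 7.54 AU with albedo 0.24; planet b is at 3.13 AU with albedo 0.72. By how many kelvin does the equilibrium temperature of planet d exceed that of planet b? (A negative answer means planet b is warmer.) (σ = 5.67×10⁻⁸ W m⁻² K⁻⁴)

ΔT ≈ -19.8 K

T_eq = [S₀(1−A)/(4σd²)]^(1/4), so T ∝ (1−A)^(1/4) / √d.
T₁ = [1360×0.76/(4×5.67×10⁻⁸×7.54²)]^(1/4) = 94.62 K.
T₂ = [1360×0.28/(4×5.67×10⁻⁸×3.13²)]^(1/4) = 114.42 K.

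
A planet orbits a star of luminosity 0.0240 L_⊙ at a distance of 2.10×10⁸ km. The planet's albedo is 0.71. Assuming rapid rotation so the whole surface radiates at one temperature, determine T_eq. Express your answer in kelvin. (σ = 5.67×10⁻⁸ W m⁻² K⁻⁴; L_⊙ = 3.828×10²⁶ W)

T_eq ≈ 67.9 K

d = 2.10×10⁸ km = 2.10×10¹¹ m.
L = 0.0240 × 3.828×10²⁶ = 9.19×10²⁴ W.
Flux: S = L/(4πd²) = 9.19×10²⁴/(4π×(2.10×10¹¹)²) = 16.6 W m⁻².
Energy balance: absorbed = emitted ⇒ πR²·S(1−A) = 4πR²·σT_eq⁴, so T_eq⁴ = S(1−A)/(4σ).
T_eq = [16.6 × 0.29 / (4 × 5.67×10⁻⁸)]^(1/4) = (2.12×10⁷)^(1/4) = 67.9 K.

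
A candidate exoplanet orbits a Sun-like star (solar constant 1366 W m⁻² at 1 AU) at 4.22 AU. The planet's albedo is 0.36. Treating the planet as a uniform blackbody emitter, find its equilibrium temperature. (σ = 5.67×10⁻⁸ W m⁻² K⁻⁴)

T_eq ≈ 121 K

Flux at 4.22 AU: S = 1366/4.22² = 76.7 W m⁻².
Energy balance: absorbed = emitted ⇒ πR²·S(1−A) = 4πR²·σT_eq⁴, so T_eq⁴ = S(1−A)/(4σ).
T_eq = [76.7 × 0.64 / (4 × 5.67×10⁻⁸)]^(1/4) = (2.16×10⁸)^(1/4) = 121 K.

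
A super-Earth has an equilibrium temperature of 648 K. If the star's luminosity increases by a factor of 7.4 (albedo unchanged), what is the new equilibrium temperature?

T_eq ≈ 1070 K

T_eq ∝ L^(1/4) · d^(−1/2).
T′ = 648 × 7.4^(1/4) = 1070 K.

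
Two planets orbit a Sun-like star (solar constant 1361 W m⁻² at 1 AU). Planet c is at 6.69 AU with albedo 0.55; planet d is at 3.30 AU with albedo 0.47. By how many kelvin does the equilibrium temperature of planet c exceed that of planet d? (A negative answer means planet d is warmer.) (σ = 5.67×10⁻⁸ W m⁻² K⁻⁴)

T_eq = [S₀(1−A)/(4σd²)]^(1/4), so T ∝ (1−A)^(1/4) / √d.
T₁ = [1361×0.45/(4×5.67×10⁻⁸×6.69²)]^(1/4) = 88.13 K.
T₂ = [1361×0.53/(4×5.67×10⁻⁸×3.30²)]^(1/4) = 130.73 K.

ΔT ≈ -42.6 K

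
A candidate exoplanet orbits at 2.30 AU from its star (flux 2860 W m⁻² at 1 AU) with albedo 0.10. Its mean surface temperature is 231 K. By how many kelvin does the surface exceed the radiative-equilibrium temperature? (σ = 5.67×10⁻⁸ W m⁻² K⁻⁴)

ΔT ≈ 15.8 K

S = 2860/2.30² = 540.6 W m⁻².
T_eq = [S(1−A)/(4σ)]^(1/4) = [540.6×0.90/(4×5.67×10⁻⁸)]^(1/4) = 215.2 K.
ΔT = T_surf − T_eq = 231 − 215.2.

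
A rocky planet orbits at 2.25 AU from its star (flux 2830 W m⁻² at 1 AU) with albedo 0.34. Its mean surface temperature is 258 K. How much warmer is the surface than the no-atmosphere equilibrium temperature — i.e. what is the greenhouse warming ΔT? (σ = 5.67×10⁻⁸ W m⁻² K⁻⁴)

S = 2830/2.25² = 559.0 W m⁻².
T_eq = [S(1−A)/(4σ)]^(1/4) = [559.0×0.66/(4×5.67×10⁻⁸)]^(1/4) = 200.8 K.
ΔT = T_surf − T_eq = 258 − 200.8.

ΔT ≈ 57.2 K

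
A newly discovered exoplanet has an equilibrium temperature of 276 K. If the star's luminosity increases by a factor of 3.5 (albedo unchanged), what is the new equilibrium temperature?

T_eq ≈ 378 K

T_eq ∝ L^(1/4) · d^(−1/2).
T′ = 276 × 3.5^(1/4) = 378 K.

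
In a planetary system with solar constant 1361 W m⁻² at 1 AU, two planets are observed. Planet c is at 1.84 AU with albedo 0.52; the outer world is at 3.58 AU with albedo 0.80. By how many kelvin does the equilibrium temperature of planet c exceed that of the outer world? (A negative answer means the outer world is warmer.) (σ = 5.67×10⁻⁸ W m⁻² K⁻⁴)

ΔT ≈ 72.4 K

T_eq = [S₀(1−A)/(4σd²)]^(1/4), so T ∝ (1−A)^(1/4) / √d.
T₁ = [1361×0.48/(4×5.67×10⁻⁸×1.84²)]^(1/4) = 170.79 K.
T₂ = [1361×0.20/(4×5.67×10⁻⁸×3.58²)]^(1/4) = 98.37 K.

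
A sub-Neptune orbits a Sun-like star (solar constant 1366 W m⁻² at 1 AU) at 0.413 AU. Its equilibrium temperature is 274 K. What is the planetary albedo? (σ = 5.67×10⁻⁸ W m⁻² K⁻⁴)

A ≈ 0.84

Flux at 0.413 AU: S = 1366/0.413² = 8010 W m⁻².
From T_eq⁴ = S(1−A)/(4σ): 1−A = 4σT_eq⁴/S.
1−A = 4 × 5.67×10⁻⁸ × (274)⁴ / 8010 = 0.160.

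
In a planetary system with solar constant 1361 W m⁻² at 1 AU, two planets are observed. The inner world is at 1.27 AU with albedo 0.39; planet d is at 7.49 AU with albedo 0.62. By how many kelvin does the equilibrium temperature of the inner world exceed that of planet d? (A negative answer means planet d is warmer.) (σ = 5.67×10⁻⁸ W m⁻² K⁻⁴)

ΔT ≈ 138.4 K

T_eq = [S₀(1−A)/(4σd²)]^(1/4), so T ∝ (1−A)^(1/4) / √d.
T₁ = [1361×0.61/(4×5.67×10⁻⁸×1.27²)]^(1/4) = 218.27 K.
T₂ = [1361×0.38/(4×5.67×10⁻⁸×7.49²)]^(1/4) = 79.85 K.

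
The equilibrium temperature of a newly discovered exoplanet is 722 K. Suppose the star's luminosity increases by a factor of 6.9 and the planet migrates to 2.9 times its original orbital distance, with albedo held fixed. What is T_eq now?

T_eq ≈ 687 K

T_eq ∝ L^(1/4) · d^(−1/2).
T′ = 722 × 6.9^(1/4) / 2.9^(1/2) = 687 K.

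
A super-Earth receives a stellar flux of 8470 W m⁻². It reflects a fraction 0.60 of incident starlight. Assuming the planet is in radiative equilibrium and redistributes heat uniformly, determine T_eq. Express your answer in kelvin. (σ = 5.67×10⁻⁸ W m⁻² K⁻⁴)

T_eq ≈ 350 K

Energy balance: absorbed = emitted ⇒ πR²·S(1−A) = 4πR²·σT_eq⁴, so T_eq⁴ = S(1−A)/(4σ).
T_eq = [8470 × 0.40 / (4 × 5.67×10⁻⁸)]^(1/4) = (1.49×10¹⁰)^(1/4) = 350 K.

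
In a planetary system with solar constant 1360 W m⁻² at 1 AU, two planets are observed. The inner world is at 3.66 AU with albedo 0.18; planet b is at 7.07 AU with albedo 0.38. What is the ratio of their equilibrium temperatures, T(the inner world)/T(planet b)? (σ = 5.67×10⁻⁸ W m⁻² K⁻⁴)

T₁/T₂ ≈ 1.490

T_eq = [S₀(1−A)/(4σd²)]^(1/4), so T ∝ (1−A)^(1/4) / √d.
T₁ = [1360×0.82/(4×5.67×10⁻⁸×3.66²)]^(1/4) = 138.42 K.
T₂ = [1360×0.62/(4×5.67×10⁻⁸×7.07²)]^(1/4) = 92.87 K.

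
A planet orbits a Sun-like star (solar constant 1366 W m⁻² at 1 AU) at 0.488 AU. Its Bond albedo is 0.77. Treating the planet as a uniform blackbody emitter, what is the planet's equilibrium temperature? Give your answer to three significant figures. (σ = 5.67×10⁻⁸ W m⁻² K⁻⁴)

Flux at 0.488 AU: S = 1366/0.488² = 5740 W m⁻².
Energy balance: absorbed = emitted ⇒ πR²·S(1−A) = 4πR²·σT_eq⁴, so T_eq⁴ = S(1−A)/(4σ).
T_eq = [5740 × 0.23 / (4 × 5.67×10⁻⁸)]^(1/4) = (5.82×10⁹)^(1/4) = 276 K.

T_eq ≈ 276 K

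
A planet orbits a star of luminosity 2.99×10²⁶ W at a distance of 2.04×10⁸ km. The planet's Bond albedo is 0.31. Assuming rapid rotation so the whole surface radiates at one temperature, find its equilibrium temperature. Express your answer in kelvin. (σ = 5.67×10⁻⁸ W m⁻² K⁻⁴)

d = 2.04×10⁸ km = 2.04×10¹¹ m.
Flux: S = L/(4πd²) = 2.99×10²⁶/(4π×(2.04×10¹¹)²) = 572 W m⁻².
Energy balance: absorbed = emitted ⇒ πR²·S(1−A) = 4πR²·σT_eq⁴, so T_eq⁴ = S(1−A)/(4σ).
T_eq = [572 × 0.69 / (4 × 5.67×10⁻⁸)]^(1/4) = (1.74×10⁹)^(1/4) = 204 K.

T_eq ≈ 204 K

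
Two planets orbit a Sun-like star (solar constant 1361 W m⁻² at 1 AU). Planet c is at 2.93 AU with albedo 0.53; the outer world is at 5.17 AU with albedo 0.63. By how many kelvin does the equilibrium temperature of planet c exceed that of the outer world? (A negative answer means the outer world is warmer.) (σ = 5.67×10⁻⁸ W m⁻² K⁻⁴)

ΔT ≈ 39.2 K

T_eq = [S₀(1−A)/(4σd²)]^(1/4), so T ∝ (1−A)^(1/4) / √d.
T₁ = [1361×0.47/(4×5.67×10⁻⁸×2.93²)]^(1/4) = 134.63 K.
T₂ = [1361×0.37/(4×5.67×10⁻⁸×5.17²)]^(1/4) = 95.47 K.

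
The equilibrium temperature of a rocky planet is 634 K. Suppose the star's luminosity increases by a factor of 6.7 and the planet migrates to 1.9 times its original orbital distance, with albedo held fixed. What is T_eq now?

T_eq ≈ 740 K

T_eq ∝ L^(1/4) · d^(−1/2).
T′ = 634 × 6.7^(1/4) / 1.9^(1/2) = 740 K.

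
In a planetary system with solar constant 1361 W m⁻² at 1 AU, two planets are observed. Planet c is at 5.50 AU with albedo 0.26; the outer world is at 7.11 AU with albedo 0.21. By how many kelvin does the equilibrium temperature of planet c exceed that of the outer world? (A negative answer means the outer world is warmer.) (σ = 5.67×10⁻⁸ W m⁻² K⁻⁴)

ΔT ≈ 11.7 K

T_eq = [S₀(1−A)/(4σd²)]^(1/4), so T ∝ (1−A)^(1/4) / √d.
T₁ = [1361×0.74/(4×5.67×10⁻⁸×5.50²)]^(1/4) = 110.07 K.
T₂ = [1361×0.79/(4×5.67×10⁻⁸×7.11²)]^(1/4) = 98.41 K.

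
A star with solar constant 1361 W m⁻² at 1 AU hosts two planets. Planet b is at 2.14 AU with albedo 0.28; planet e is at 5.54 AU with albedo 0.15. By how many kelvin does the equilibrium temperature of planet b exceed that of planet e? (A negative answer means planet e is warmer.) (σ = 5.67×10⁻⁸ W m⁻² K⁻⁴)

ΔT ≈ 61.7 K

T_eq = [S₀(1−A)/(4σd²)]^(1/4), so T ∝ (1−A)^(1/4) / √d.
T₁ = [1361×0.72/(4×5.67×10⁻⁸×2.14²)]^(1/4) = 175.26 K.
T₂ = [1361×0.85/(4×5.67×10⁻⁸×5.54²)]^(1/4) = 113.54 K.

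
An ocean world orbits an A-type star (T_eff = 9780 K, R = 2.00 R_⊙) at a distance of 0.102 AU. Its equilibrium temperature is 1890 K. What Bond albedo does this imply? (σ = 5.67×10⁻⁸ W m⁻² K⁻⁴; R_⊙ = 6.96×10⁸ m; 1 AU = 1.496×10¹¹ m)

R_⋆ = 2.00 × 6.96×10⁸ = 1.39×10⁹ m.
d = 0.102 AU = 1.53×10¹⁰ m.
L = 4πR_⋆²σT_⋆⁴ = 4π(1.39×10⁹)² × 5.67×10⁻⁸ × (9780)⁴ = 1.26×10²⁸ W.
S = L/(4πd²) = 4.32×10⁶ W m⁻².
From T_eq⁴ = S(1−A)/(4σ): 1−A = 4σT_eq⁴/S.
1−A = 4 × 5.67×10⁻⁸ × (1890)⁴ / 4.32×10⁶ = 0.670.

A ≈ 0.33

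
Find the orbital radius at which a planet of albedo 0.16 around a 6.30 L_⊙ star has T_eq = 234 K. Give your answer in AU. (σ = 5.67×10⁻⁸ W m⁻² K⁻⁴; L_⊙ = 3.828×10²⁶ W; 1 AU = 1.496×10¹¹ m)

d ≈ 3.25 AU

L = 6.30 × 3.828×10²⁶ = 2.41×10²⁷ W.
From T_eq⁴ = L(1−A)/(16πσd²): d = √[L(1−A)/(16πσT_eq⁴)].
d = √[2.41×10²⁷ × 0.84 / (16π × 5.67×10⁻⁸ × (234)⁴)] = 4.87×10¹¹ m = 3.25 AU.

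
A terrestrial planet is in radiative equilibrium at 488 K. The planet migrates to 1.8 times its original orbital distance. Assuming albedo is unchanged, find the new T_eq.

T_eq ≈ 364 K

T_eq ∝ L^(1/4) · d^(−1/2).
T′ = 488 / 1.8^(1/2) = 364 K.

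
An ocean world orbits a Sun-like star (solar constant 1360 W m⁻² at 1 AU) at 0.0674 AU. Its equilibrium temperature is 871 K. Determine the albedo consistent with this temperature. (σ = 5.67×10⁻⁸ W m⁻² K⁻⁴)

Flux at 0.0674 AU: S = 1360/0.0674² = 2.99×10⁵ W m⁻².
From T_eq⁴ = S(1−A)/(4σ): 1−A = 4σT_eq⁴/S.
1−A = 4 × 5.67×10⁻⁸ × (871)⁴ / 2.99×10⁵ = 0.436.

A ≈ 0.56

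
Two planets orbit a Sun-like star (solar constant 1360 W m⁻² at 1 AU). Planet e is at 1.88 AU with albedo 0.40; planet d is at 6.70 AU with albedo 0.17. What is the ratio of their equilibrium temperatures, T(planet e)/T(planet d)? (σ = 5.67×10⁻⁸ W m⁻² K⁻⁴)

T_eq = [S₀(1−A)/(4σd²)]^(1/4), so T ∝ (1−A)^(1/4) / √d.
T₁ = [1360×0.60/(4×5.67×10⁻⁸×1.88²)]^(1/4) = 178.62 K.
T₂ = [1360×0.83/(4×5.67×10⁻⁸×6.70²)]^(1/4) = 102.61 K.

T₁/T₂ ≈ 1.741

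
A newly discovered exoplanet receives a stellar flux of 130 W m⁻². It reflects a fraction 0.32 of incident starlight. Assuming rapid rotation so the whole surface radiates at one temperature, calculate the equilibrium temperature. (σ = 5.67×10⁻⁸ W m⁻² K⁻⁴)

T_eq ≈ 141 K

Energy balance: absorbed = emitted ⇒ πR²·S(1−A) = 4πR²·σT_eq⁴, so T_eq⁴ = S(1−A)/(4σ).
T_eq = [130 × 0.68 / (4 × 5.67×10⁻⁸)]^(1/4) = (3.90×10⁸)^(1/4) = 141 K.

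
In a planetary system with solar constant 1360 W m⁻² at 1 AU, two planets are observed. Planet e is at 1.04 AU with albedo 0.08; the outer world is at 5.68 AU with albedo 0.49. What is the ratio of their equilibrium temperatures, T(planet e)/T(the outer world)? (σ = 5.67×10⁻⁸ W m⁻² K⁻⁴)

T₁/T₂ ≈ 2.708

T_eq = [S₀(1−A)/(4σd²)]^(1/4), so T ∝ (1−A)^(1/4) / √d.
T₁ = [1360×0.92/(4×5.67×10⁻⁸×1.04²)]^(1/4) = 267.24 K.
T₂ = [1360×0.51/(4×5.67×10⁻⁸×5.68²)]^(1/4) = 98.67 K.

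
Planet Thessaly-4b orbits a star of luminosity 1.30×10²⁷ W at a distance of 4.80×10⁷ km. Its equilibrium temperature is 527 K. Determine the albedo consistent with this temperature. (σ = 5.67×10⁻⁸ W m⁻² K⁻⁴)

d = 4.80×10⁷ km = 4.80×10¹⁰ m.
Flux: S = L/(4πd²) = 1.30×10²⁷/(4π×(4.80×10¹⁰)²) = 4.49×10⁴ W m⁻².
From T_eq⁴ = S(1−A)/(4σ): 1−A = 4σT_eq⁴/S.
1−A = 4 × 5.67×10⁻⁸ × (527)⁴ / 4.49×10⁴ = 0.390.

A ≈ 0.61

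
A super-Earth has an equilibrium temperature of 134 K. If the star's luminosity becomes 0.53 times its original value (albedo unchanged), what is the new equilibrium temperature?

T_eq ≈ 114 K

T_eq ∝ L^(1/4) · d^(−1/2).
T′ = 134 × 0.53^(1/4) = 114 K.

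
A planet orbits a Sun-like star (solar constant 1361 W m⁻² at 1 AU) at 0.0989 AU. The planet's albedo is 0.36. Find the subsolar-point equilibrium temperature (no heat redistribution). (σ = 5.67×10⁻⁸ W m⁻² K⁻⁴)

T_ss ≈ 1120 K

Flux at 0.0989 AU: S = 1361/0.0989² = 1.39×10⁵ W m⁻².
At the subsolar point the surface absorbs S(1−A) and emits σT⁴ per unit area — no factor of 4, since only the local patch is in balance.
T = [1.39×10⁵ × 0.64 / 5.67×10⁻⁸]^(1/4) = (1.57×10¹²)^(1/4) = 1120 K.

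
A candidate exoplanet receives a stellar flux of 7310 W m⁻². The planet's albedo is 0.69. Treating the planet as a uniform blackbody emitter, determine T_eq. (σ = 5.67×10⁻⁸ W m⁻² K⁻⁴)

T_eq ≈ 316 K

Energy balance: absorbed = emitted ⇒ πR²·S(1−A) = 4πR²·σT_eq⁴, so T_eq⁴ = S(1−A)/(4σ).
T_eq = [7310 × 0.31 / (4 × 5.67×10⁻⁸)]^(1/4) = (9.99×10⁹)^(1/4) = 316 K.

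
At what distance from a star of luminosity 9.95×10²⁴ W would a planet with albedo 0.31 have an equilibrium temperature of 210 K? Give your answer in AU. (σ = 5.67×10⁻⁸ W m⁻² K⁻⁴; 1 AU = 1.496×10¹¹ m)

d ≈ 0.235 AU

From T_eq⁴ = L(1−A)/(16πσd²): d = √[L(1−A)/(16πσT_eq⁴)].
d = √[9.95×10²⁴ × 0.69 / (16π × 5.67×10⁻⁸ × (210)⁴)] = 3.52×10¹⁰ m = 0.235 AU.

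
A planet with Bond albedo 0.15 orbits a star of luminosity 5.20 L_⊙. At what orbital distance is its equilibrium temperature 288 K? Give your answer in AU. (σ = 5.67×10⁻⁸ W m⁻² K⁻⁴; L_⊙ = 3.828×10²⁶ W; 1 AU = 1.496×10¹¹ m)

L = 5.20 × 3.828×10²⁶ = 1.99×10²⁷ W.
From T_eq⁴ = L(1−A)/(16πσd²): d = √[L(1−A)/(16πσT_eq⁴)].
d = √[1.99×10²⁷ × 0.85 / (16π × 5.67×10⁻⁸ × (288)⁴)] = 2.94×10¹¹ m = 1.96 AU.

d ≈ 1.96 AU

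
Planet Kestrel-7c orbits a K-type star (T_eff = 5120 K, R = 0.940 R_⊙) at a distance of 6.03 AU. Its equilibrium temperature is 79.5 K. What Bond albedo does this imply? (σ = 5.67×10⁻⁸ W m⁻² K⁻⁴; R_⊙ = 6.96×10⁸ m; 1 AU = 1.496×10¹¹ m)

A ≈ 0.56

R_⋆ = 0.940 × 6.96×10⁸ = 6.54×10⁸ m.
d = 6.03 AU = 9.02×10¹¹ m.
L = 4πR_⋆²σT_⋆⁴ = 4π(6.54×10⁸)² × 5.67×10⁻⁸ × (5120)⁴ = 2.10×10²⁶ W.
S = L/(4πd²) = 20.5 W m⁻².
From T_eq⁴ = S(1−A)/(4σ): 1−A = 4σT_eq⁴/S.
1−A = 4 × 5.67×10⁻⁸ × (79.5)⁴ / 20.5 = 0.442.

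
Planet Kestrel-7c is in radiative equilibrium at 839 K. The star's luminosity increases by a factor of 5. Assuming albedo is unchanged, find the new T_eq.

T_eq ≈ 1250 K

T_eq ∝ L^(1/4) · d^(−1/2).
T′ = 839 × 5^(1/4) = 1250 K.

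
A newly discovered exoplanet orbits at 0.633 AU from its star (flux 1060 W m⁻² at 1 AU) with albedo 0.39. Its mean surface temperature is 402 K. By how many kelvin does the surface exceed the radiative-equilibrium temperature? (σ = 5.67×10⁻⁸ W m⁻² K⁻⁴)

S = 1060/0.633² = 2645 W m⁻².
T_eq = [S(1−A)/(4σ)]^(1/4) = [2645×0.61/(4×5.67×10⁻⁸)]^(1/4) = 290.4 K.
ΔT = T_surf − T_eq = 402 − 290.4.

ΔT ≈ 111.6 K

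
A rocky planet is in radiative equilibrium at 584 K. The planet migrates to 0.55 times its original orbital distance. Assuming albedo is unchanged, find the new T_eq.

T_eq ∝ L^(1/4) · d^(−1/2).
T′ = 584 / 0.55^(1/2) = 787 K.

T_eq ≈ 787 K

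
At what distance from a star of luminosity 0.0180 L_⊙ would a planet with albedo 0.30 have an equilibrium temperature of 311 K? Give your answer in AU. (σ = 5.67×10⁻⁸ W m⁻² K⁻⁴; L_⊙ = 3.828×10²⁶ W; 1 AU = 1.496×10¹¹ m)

d ≈ 0.0899 AU

L = 0.0180 × 3.828×10²⁶ = 6.89×10²⁴ W.
From T_eq⁴ = L(1−A)/(16πσd²): d = √[L(1−A)/(16πσT_eq⁴)].
d = √[6.89×10²⁴ × 0.70 / (16π × 5.67×10⁻⁸ × (311)⁴)] = 1.35×10¹⁰ m = 0.0899 AU.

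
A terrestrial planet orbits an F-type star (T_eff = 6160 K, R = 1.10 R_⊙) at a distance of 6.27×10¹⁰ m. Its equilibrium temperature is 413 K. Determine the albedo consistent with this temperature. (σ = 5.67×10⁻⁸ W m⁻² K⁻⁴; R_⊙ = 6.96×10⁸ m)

A ≈ 0.46

R_⋆ = 1.10 × 6.96×10⁸ = 7.66×10⁸ m.
L = 4πR_⋆²σT_⋆⁴ = 4π(7.66×10⁸)² × 5.67×10⁻⁸ × (6160)⁴ = 6.01×10²⁶ W.
S = L/(4πd²) = 1.22×10⁴ W m⁻².
From T_eq⁴ = S(1−A)/(4σ): 1−A = 4σT_eq⁴/S.
1−A = 4 × 5.67×10⁻⁸ × (413)⁴ / 1.22×10⁴ = 0.542.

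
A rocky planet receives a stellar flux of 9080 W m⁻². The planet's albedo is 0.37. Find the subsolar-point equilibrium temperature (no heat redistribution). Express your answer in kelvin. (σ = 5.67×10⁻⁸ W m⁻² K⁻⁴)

T_ss ≈ 564 K

At the subsolar point the surface absorbs S(1−A) and emits σT⁴ per unit area — no factor of 4, since only the local patch is in balance.
T = [9080 × 0.63 / 5.67×10⁻⁸]^(1/4) = (1.01×10¹¹)^(1/4) = 564 K.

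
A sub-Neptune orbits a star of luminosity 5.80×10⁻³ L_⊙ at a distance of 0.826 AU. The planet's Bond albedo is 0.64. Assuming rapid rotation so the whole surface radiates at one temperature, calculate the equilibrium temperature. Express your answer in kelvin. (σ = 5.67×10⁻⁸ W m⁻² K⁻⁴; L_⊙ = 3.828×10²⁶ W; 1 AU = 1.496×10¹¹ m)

d = 0.826 AU = 1.24×10¹¹ m.
L = 5.80×10⁻³ × 3.828×10²⁶ = 2.22×10²⁴ W.
Flux: S = L/(4πd²) = 2.22×10²⁴/(4π×(1.24×10¹¹)²) = 11.6 W m⁻².
Energy balance: absorbed = emitted ⇒ πR²·S(1−A) = 4πR²·σT_eq⁴, so T_eq⁴ = S(1−A)/(4σ).
T_eq = [11.6 × 0.36 / (4 × 5.67×10⁻⁸)]^(1/4) = (1.84×10⁷)^(1/4) = 65.5 K.

T_eq ≈ 65.5 K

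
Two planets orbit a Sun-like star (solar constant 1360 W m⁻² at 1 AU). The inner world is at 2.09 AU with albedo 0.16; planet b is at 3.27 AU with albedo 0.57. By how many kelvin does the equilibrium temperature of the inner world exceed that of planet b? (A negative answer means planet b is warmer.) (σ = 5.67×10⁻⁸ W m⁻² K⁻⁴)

ΔT ≈ 59.7 K

T_eq = [S₀(1−A)/(4σd²)]^(1/4), so T ∝ (1−A)^(1/4) / √d.
T₁ = [1360×0.84/(4×5.67×10⁻⁸×2.09²)]^(1/4) = 184.28 K.
T₂ = [1360×0.43/(4×5.67×10⁻⁸×3.27²)]^(1/4) = 124.61 K.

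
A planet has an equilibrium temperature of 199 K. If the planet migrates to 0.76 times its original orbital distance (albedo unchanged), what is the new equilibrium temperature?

T_eq ≈ 228 K

T_eq ∝ L^(1/4) · d^(−1/2).
T′ = 199 / 0.76^(1/2) = 228 K.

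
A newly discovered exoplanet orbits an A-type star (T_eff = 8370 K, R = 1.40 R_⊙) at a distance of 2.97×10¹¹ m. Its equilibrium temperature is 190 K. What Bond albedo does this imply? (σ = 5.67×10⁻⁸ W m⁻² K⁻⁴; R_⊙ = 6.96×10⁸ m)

A ≈ 0.90

R_⋆ = 1.40 × 6.96×10⁸ = 9.74×10⁸ m.
L = 4πR_⋆²σT_⋆⁴ = 4π(9.74×10⁸)² × 5.67×10⁻⁸ × (8370)⁴ = 3.32×10²⁷ W.
S = L/(4πd²) = 3000 W m⁻².
From T_eq⁴ = S(1−A)/(4σ): 1−A = 4σT_eq⁴/S.
1−A = 4 × 5.67×10⁻⁸ × (190)⁴ / 3000 = 0.099.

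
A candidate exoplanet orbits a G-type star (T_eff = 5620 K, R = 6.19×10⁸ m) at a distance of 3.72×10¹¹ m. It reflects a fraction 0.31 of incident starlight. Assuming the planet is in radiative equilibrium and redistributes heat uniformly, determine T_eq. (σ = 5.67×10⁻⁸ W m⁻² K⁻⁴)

T_eq ≈ 148 K

L = 4πR_⋆²σT_⋆⁴ = 4π(6.19×10⁸)² × 5.67×10⁻⁸ × (5620)⁴ = 2.72×10²⁶ W.
S = L/(4πd²) = 157 W m⁻².
Energy balance: absorbed = emitted ⇒ πR²·S(1−A) = 4πR²·σT_eq⁴, so T_eq⁴ = S(1−A)/(4σ).
T_eq = [157 × 0.69 / (4 × 5.67×10⁻⁸)]^(1/4) = (4.76×10⁸)^(1/4) = 148 K.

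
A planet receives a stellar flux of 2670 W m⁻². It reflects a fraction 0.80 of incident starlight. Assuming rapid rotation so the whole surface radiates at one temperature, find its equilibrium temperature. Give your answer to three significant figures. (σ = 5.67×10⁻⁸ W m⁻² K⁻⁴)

T_eq ≈ 220 K

Energy balance: absorbed = emitted ⇒ πR²·S(1−A) = 4πR²·σT_eq⁴, so T_eq⁴ = S(1−A)/(4σ).
T_eq = [2670 × 0.20 / (4 × 5.67×10⁻⁸)]^(1/4) = (2.35×10⁹)^(1/4) = 220 K.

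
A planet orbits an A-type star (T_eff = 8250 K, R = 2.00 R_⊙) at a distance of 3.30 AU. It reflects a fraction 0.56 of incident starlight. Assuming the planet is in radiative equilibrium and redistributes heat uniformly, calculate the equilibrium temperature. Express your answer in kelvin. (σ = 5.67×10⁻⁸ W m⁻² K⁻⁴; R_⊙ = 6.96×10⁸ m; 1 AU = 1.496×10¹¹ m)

T_eq ≈ 252 K

R_⋆ = 2.00 × 6.96×10⁸ = 1.39×10⁹ m.
d = 3.30 AU = 4.94×10¹¹ m.
L = 4πR_⋆²σT_⋆⁴ = 4π(1.39×10⁹)² × 5.67×10⁻⁸ × (8250)⁴ = 6.40×10²⁷ W.
S = L/(4πd²) = 2090 W m⁻².
Energy balance: absorbed = emitted ⇒ πR²·S(1−A) = 4πR²·σT_eq⁴, so T_eq⁴ = S(1−A)/(4σ).
T_eq = [2090 × 0.44 / (4 × 5.67×10⁻⁸)]^(1/4) = (4.05×10⁹)^(1/4) = 252 K.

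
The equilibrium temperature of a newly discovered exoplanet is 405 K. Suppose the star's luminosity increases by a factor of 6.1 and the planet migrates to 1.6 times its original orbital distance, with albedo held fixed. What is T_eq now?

T_eq ≈ 503 K

T_eq ∝ L^(1/4) · d^(−1/2).
T′ = 405 × 6.1^(1/4) / 1.6^(1/2) = 503 K.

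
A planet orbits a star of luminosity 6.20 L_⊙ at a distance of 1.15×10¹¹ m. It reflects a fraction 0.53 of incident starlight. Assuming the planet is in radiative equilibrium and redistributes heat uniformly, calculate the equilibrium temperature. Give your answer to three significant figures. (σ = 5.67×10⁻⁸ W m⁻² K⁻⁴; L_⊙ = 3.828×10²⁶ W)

T_eq ≈ 415 K

L = 6.20 × 3.828×10²⁶ = 2.37×10²⁷ W.
Flux: S = L/(4πd²) = 2.37×10²⁷/(4π×(1.15×10¹¹)²) = 1.43×10⁴ W m⁻².
Energy balance: absorbed = emitted ⇒ πR²·S(1−A) = 4πR²·σT_eq⁴, so T_eq⁴ = S(1−A)/(4σ).
T_eq = [1.43×10⁴ × 0.47 / (4 × 5.67×10⁻⁸)]^(1/4) = (2.96×10¹⁰)^(1/4) = 415 K.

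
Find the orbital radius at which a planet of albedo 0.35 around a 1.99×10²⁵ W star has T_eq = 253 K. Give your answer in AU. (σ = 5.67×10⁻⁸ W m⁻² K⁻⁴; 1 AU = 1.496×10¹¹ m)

From T_eq⁴ = L(1−A)/(16πσd²): d = √[L(1−A)/(16πσT_eq⁴)].
d = √[1.99×10²⁵ × 0.65 / (16π × 5.67×10⁻⁸ × (253)⁴)] = 3.33×10¹⁰ m = 0.222 AU.

d ≈ 0.222 AU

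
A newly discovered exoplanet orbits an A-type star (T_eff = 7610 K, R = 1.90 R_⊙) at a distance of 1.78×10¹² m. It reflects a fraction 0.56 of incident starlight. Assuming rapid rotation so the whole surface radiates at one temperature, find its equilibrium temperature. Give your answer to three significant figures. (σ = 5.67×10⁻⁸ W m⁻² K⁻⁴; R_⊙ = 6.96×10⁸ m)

R_⋆ = 1.90 × 6.96×10⁸ = 1.32×10⁹ m.
L = 4πR_⋆²σT_⋆⁴ = 4π(1.32×10⁹)² × 5.67×10⁻⁸ × (7610)⁴ = 4.18×10²⁷ W.
S = L/(4πd²) = 105 W m⁻².
Energy balance: absorbed = emitted ⇒ πR²·S(1−A) = 4πR²·σT_eq⁴, so T_eq⁴ = S(1−A)/(4σ).
T_eq = [105 × 0.44 / (4 × 5.67×10⁻⁸)]^(1/4) = (2.04×10⁸)^(1/4) = 119 K.

T_eq ≈ 119 K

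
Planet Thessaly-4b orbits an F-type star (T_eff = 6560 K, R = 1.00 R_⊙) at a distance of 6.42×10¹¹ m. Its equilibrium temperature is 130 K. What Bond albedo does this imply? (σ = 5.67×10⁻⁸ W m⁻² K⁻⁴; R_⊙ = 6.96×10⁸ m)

R_⋆ = 1.00 × 6.96×10⁸ = 6.96×10⁸ m.
L = 4πR_⋆²σT_⋆⁴ = 4π(6.96×10⁸)² × 5.67×10⁻⁸ × (6560)⁴ = 6.39×10²⁶ W.
S = L/(4πd²) = 123 W m⁻².
From T_eq⁴ = S(1−A)/(4σ): 1−A = 4σT_eq⁴/S.
1−A = 4 × 5.67×10⁻⁸ × (130)⁴ / 123 = 0.525.

A ≈ 0.48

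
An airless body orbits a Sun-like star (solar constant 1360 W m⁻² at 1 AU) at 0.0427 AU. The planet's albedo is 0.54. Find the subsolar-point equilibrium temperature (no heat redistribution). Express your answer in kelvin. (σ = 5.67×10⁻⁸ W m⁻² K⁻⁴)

Flux at 0.0427 AU: S = 1360/0.0427² = 7.46×10⁵ W m⁻².
At the subsolar point the surface absorbs S(1−A) and emits σT⁴ per unit area — no factor of 4, since only the local patch is in balance.
T = [7.46×10⁵ × 0.46 / 5.67×10⁻⁸]^(1/4) = (6.05×10¹²)^(1/4) = 1570 K.

T_ss ≈ 1570 K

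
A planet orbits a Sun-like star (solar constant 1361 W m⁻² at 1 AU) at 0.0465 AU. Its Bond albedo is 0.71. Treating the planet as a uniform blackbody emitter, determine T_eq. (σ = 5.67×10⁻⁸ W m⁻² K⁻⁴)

T_eq ≈ 947 K

Flux at 0.0465 AU: S = 1361/0.0465² = 6.29×10⁵ W m⁻².
Energy balance: absorbed = emitted ⇒ πR²·S(1−A) = 4πR²·σT_eq⁴, so T_eq⁴ = S(1−A)/(4σ).
T_eq = [6.29×10⁵ × 0.29 / (4 × 5.67×10⁻⁸)]^(1/4) = (8.05×10¹¹)^(1/4) = 947 K.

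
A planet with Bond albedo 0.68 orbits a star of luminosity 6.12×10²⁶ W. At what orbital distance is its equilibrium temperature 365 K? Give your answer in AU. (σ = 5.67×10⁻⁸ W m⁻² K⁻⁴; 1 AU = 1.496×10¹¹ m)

From T_eq⁴ = L(1−A)/(16πσd²): d = √[L(1−A)/(16πσT_eq⁴)].
d = √[6.12×10²⁶ × 0.32 / (16π × 5.67×10⁻⁸ × (365)⁴)] = 6.22×10¹⁰ m = 0.416 AU.

d ≈ 0.416 AU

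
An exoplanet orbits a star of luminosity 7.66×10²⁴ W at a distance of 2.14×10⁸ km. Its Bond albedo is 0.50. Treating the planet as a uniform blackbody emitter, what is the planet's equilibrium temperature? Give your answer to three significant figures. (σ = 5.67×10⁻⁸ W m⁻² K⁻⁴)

d = 2.14×10⁸ km = 2.14×10¹¹ m.
Flux: S = L/(4πd²) = 7.66×10²⁴/(4π×(2.14×10¹¹)²) = 13.3 W m⁻².
Energy balance: absorbed = emitted ⇒ πR²·S(1−A) = 4πR²·σT_eq⁴, so T_eq⁴ = S(1−A)/(4σ).
T_eq = [13.3 × 0.50 / (4 × 5.67×10⁻⁸)]^(1/4) = (2.93×10⁷)^(1/4) = 73.6 K.

T_eq ≈ 73.6 K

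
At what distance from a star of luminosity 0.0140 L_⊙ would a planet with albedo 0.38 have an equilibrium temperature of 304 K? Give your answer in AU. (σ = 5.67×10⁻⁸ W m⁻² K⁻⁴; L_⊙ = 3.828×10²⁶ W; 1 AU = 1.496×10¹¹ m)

L = 0.0140 × 3.828×10²⁶ = 5.36×10²⁴ W.
From T_eq⁴ = L(1−A)/(16πσd²): d = √[L(1−A)/(16πσT_eq⁴)].
d = √[5.36×10²⁴ × 0.62 / (16π × 5.67×10⁻⁸ × (304)⁴)] = 1.17×10¹⁰ m = 0.0781 AU.

d ≈ 0.0781 AU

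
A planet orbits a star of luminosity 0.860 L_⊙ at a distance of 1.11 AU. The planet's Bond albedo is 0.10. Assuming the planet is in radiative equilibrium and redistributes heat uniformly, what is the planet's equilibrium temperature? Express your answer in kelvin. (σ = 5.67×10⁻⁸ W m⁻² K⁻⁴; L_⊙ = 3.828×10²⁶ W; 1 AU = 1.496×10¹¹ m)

d = 1.11 AU = 1.66×10¹¹ m.
L = 0.860 × 3.828×10²⁶ = 3.29×10²⁶ W.
Flux: S = L/(4πd²) = 3.29×10²⁶/(4π×(1.66×10¹¹)²) = 950 W m⁻².
Energy balance: absorbed = emitted ⇒ πR²·S(1−A) = 4πR²·σT_eq⁴, so T_eq⁴ = S(1−A)/(4σ).
T_eq = [950 × 0.90 / (4 × 5.67×10⁻⁸)]^(1/4) = (3.77×10⁹)^(1/4) = 248 K.

T_eq ≈ 248 K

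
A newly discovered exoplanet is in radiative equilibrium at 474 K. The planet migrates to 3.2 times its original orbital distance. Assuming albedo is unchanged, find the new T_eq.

T_eq ∝ L^(1/4) · d^(−1/2).
T′ = 474 / 3.2^(1/2) = 265 K.

T_eq ≈ 265 K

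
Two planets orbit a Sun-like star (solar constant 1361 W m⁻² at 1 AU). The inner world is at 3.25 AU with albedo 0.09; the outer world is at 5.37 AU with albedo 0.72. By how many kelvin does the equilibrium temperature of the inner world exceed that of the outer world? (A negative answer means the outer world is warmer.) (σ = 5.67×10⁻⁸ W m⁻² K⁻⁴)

ΔT ≈ 63.4 K

T_eq = [S₀(1−A)/(4σd²)]^(1/4), so T ∝ (1−A)^(1/4) / √d.
T₁ = [1361×0.91/(4×5.67×10⁻⁸×3.25²)]^(1/4) = 150.79 K.
T₂ = [1361×0.28/(4×5.67×10⁻⁸×5.37²)]^(1/4) = 87.37 K.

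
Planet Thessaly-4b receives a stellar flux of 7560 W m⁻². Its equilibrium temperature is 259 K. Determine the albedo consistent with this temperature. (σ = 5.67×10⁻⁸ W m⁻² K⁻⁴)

From T_eq⁴ = S(1−A)/(4σ): 1−A = 4σT_eq⁴/S.
1−A = 4 × 5.67×10⁻⁸ × (259)⁴ / 7560 = 0.135.

A ≈ 0.87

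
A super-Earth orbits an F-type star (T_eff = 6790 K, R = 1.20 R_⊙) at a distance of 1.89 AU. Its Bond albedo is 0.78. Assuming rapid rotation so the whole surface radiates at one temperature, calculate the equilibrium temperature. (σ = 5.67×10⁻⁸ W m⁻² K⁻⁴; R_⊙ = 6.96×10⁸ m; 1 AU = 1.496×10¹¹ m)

T_eq ≈ 179 K

R_⋆ = 1.20 × 6.96×10⁸ = 8.35×10⁸ m.
d = 1.89 AU = 2.83×10¹¹ m.
L = 4πR_⋆²σT_⋆⁴ = 4π(8.35×10⁸)² × 5.67×10⁻⁸ × (6790)⁴ = 1.06×10²⁷ W.
S = L/(4πd²) = 1050 W m⁻².
Energy balance: absorbed = emitted ⇒ πR²·S(1−A) = 4πR²·σT_eq⁴, so T_eq⁴ = S(1−A)/(4σ).
T_eq = [1050 × 0.22 / (4 × 5.67×10⁻⁸)]^(1/4) = (1.02×10⁹)^(1/4) = 179 K.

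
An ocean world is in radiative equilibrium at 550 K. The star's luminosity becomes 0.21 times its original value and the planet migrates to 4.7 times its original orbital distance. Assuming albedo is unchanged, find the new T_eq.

T_eq ∝ L^(1/4) · d^(−1/2).
T′ = 550 × 0.21^(1/4) / 4.7^(1/2) = 172 K.

T_eq ≈ 172 K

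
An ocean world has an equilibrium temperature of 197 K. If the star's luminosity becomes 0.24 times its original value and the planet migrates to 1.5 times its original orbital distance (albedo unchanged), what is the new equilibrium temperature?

T_eq ∝ L^(1/4) · d^(−1/2).
T′ = 197 × 0.24^(1/4) / 1.5^(1/2) = 113 K.

T_eq ≈ 113 K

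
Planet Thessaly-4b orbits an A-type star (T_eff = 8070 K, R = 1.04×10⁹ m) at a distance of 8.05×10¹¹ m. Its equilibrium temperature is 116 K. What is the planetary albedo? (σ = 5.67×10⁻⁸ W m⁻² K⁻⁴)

L = 4πR_⋆²σT_⋆⁴ = 4π(1.04×10⁹)² × 5.67×10⁻⁸ × (8070)⁴ = 3.27×10²⁷ W.
S = L/(4πd²) = 401 W m⁻².
From T_eq⁴ = S(1−A)/(4σ): 1−A = 4σT_eq⁴/S.
1−A = 4 × 5.67×10⁻⁸ × (116)⁴ / 401 = 0.102.

A ≈ 0.90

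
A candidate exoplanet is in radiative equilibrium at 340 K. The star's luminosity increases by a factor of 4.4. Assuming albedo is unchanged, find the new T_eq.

T_eq ∝ L^(1/4) · d^(−1/2).
T′ = 340 × 4.4^(1/4) = 492 K.

T_eq ≈ 492 K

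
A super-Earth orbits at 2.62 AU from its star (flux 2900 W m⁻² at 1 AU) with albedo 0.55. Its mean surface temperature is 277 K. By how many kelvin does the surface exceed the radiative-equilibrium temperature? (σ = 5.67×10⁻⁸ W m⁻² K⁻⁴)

S = 2900/2.62² = 422.5 W m⁻².
T_eq = [S(1−A)/(4σ)]^(1/4) = [422.5×0.45/(4×5.67×10⁻⁸)]^(1/4) = 170.2 K.
ΔT = T_surf − T_eq = 277 − 170.2.

ΔT ≈ 106.8 K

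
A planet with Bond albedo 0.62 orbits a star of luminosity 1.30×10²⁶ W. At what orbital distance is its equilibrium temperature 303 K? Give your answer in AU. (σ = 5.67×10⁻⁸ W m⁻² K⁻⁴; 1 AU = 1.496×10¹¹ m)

d ≈ 0.303 AU

From T_eq⁴ = L(1−A)/(16πσd²): d = √[L(1−A)/(16πσT_eq⁴)].
d = √[1.30×10²⁶ × 0.38 / (16π × 5.67×10⁻⁸ × (303)⁴)] = 4.53×10¹⁰ m = 0.303 AU.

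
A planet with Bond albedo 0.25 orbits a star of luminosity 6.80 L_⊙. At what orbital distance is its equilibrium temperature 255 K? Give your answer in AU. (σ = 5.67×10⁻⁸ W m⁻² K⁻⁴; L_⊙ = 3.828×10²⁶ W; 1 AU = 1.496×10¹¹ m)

d ≈ 2.69 AU

L = 6.80 × 3.828×10²⁶ = 2.60×10²⁷ W.
From T_eq⁴ = L(1−A)/(16πσd²): d = √[L(1−A)/(16πσT_eq⁴)].
d = √[2.60×10²⁷ × 0.75 / (16π × 5.67×10⁻⁸ × (255)⁴)] = 4.02×10¹¹ m = 2.69 AU.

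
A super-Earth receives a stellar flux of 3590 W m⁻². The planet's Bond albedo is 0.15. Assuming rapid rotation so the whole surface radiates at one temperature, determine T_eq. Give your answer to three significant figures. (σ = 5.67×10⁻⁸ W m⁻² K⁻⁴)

T_eq ≈ 341 K

Energy balance: absorbed = emitted ⇒ πR²·S(1−A) = 4πR²·σT_eq⁴, so T_eq⁴ = S(1−A)/(4σ).
T_eq = [3590 × 0.85 / (4 × 5.67×10⁻⁸)]^(1/4) = (1.35×10¹⁰)^(1/4) = 341 K.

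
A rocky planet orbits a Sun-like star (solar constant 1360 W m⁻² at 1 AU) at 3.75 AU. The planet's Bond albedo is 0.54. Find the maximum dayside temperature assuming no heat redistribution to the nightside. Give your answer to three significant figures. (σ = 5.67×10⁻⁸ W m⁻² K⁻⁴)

Flux at 3.75 AU: S = 1360/3.75² = 96.7 W m⁻².
With no redistribution each surface element balances locally: S(1−A) = σT⁴.
T = [96.7 × 0.46 / 5.67×10⁻⁸]^(1/4) = (7.85×10⁸)^(1/4) = 167 K.

T_ss ≈ 167 K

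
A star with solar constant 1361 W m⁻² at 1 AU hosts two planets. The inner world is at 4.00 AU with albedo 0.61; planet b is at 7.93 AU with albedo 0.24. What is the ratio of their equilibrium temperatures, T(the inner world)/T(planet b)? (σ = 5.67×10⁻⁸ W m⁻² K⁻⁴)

T₁/T₂ ≈ 1.192

T_eq = [S₀(1−A)/(4σd²)]^(1/4), so T ∝ (1−A)^(1/4) / √d.
T₁ = [1361×0.39/(4×5.67×10⁻⁸×4.00²)]^(1/4) = 109.97 K.
T₂ = [1361×0.76/(4×5.67×10⁻⁸×7.93²)]^(1/4) = 92.28 K.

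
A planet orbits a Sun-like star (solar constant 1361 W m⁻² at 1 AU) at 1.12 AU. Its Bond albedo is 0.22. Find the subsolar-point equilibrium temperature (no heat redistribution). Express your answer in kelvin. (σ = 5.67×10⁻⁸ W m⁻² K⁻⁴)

Flux at 1.12 AU: S = 1361/1.12² = 1080 W m⁻².
At the subsolar point the surface absorbs S(1−A) and emits σT⁴ per unit area — no factor of 4, since only the local patch is in balance.
T = [1080 × 0.78 / 5.67×10⁻⁸]^(1/4) = (1.49×10¹⁰)^(1/4) = 350 K.

T_ss ≈ 350 K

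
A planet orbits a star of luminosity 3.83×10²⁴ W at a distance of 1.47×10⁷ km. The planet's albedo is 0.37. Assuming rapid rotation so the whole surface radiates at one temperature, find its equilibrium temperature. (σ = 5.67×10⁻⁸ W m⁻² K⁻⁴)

d = 1.47×10⁷ km = 1.47×10¹⁰ m.
Flux: S = L/(4πd²) = 3.83×10²⁴/(4π×(1.47×10¹⁰)²) = 1410 W m⁻².
Energy balance: absorbed = emitted ⇒ πR²·S(1−A) = 4πR²·σT_eq⁴, so T_eq⁴ = S(1−A)/(4σ).
T_eq = [1410 × 0.63 / (4 × 5.67×10⁻⁸)]^(1/4) = (3.92×10⁹)^(1/4) = 250 K.

T_eq ≈ 250 K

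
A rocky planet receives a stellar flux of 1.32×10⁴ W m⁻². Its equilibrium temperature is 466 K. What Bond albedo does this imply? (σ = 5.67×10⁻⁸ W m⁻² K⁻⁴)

From T_eq⁴ = S(1−A)/(4σ): 1−A = 4σT_eq⁴/S.
1−A = 4 × 5.67×10⁻⁸ × (466)⁴ / 1.32×10⁴ = 0.810.

A ≈ 0.19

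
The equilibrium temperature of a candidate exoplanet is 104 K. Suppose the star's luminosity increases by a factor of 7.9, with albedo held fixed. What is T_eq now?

T_eq ∝ L^(1/4) · d^(−1/2).
T′ = 104 × 7.9^(1/4) = 174 K.

T_eq ≈ 174 K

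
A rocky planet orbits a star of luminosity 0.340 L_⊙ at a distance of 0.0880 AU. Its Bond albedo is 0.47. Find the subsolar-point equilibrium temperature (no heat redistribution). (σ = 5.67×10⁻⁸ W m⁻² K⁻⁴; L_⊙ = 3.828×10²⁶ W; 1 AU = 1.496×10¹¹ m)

T_ss ≈ 865 K

d = 0.0880 AU = 1.32×10¹⁰ m.
L = 0.340 × 3.828×10²⁶ = 1.30×10²⁶ W.
Flux: S = L/(4πd²) = 1.30×10²⁶/(4π×(1.32×10¹⁰)²) = 5.98×10⁴ W m⁻².
At the subsolar point the surface absorbs S(1−A) and emits σT⁴ per unit area — no factor of 4, since only the local patch is in balance.
T = [5.98×10⁴ × 0.53 / 5.67×10⁻⁸]^(1/4) = (5.59×10¹¹)^(1/4) = 865 K.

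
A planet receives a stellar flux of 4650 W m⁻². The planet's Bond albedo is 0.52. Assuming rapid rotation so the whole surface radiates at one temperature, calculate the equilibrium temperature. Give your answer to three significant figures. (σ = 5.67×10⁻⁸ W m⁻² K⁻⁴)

Energy balance: absorbed = emitted ⇒ πR²·S(1−A) = 4πR²·σT_eq⁴, so T_eq⁴ = S(1−A)/(4σ).
T_eq = [4650 × 0.48 / (4 × 5.67×10⁻⁸)]^(1/4) = (9.84×10⁹)^(1/4) = 315 K.

T_eq ≈ 315 K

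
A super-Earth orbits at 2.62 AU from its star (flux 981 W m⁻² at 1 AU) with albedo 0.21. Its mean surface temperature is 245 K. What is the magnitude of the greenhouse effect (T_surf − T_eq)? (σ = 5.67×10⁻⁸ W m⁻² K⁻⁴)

S = 981/2.62² = 142.9 W m⁻².
T_eq = [S(1−A)/(4σ)]^(1/4) = [142.9×0.79/(4×5.67×10⁻⁸)]^(1/4) = 149.4 K.
ΔT = T_surf − T_eq = 245 − 149.4.

ΔT ≈ 95.6 K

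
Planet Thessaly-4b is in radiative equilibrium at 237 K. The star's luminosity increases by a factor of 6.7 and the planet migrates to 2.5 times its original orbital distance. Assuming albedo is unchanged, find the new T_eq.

T_eq ∝ L^(1/4) · d^(−1/2).
T′ = 237 × 6.7^(1/4) / 2.5^(1/2) = 241 K.

T_eq ≈ 241 K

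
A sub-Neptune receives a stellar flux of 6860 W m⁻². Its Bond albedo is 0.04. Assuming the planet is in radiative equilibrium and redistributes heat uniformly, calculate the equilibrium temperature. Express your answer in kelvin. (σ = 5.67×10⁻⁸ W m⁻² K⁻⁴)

Energy balance: absorbed = emitted ⇒ πR²·S(1−A) = 4πR²·σT_eq⁴, so T_eq⁴ = S(1−A)/(4σ).
T_eq = [6860 × 0.96 / (4 × 5.67×10⁻⁸)]^(1/4) = (2.90×10¹⁰)^(1/4) = 413 K.

T_eq ≈ 413 K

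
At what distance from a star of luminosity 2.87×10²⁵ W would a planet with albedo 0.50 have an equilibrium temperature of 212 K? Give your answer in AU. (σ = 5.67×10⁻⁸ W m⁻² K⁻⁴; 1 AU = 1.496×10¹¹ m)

d ≈ 0.334 AU

From T_eq⁴ = L(1−A)/(16πσd²): d = √[L(1−A)/(16πσT_eq⁴)].
d = √[2.87×10²⁵ × 0.50 / (16π × 5.67×10⁻⁸ × (212)⁴)] = 4.99×10¹⁰ m = 0.334 AU.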